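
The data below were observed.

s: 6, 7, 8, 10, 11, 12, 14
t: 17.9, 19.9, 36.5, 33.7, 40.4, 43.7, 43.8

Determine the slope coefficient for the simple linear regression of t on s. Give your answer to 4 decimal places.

n = 7, Σx = 68, Σy = 235.9, Σxy = 2457.7, Σx² = 710
Sxx = Σx² − (Σx)²/n = 710 − 660.571429 = 49.428571
Sxy = Σxy − (Σx)(Σy)/n = 2457.7 − 2291.6 = 166.1
b = Sxy/Sxx = 166.1/49.428571 = 3.360405

3.3604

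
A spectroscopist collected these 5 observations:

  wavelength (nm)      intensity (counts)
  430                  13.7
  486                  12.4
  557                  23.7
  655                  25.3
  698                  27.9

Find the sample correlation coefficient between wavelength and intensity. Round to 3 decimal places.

n = 5, Σx = 2826, Σy = 103, Σxy = 61164, Σx² = 1647574, Σy² = 2321.64
Sxx = Σx² − (Σx)²/n = 1647574 − 1597255.2 = 50318.8
Sxy = Σxy − (Σx)(Σy)/n = 61164 − 58215.6 = 2948.4
Syy = Σy² − (Σy)²/n = 2321.64 − 2121.8 = 199.84
r = Sxy/√(Sxx·Syy) = 2948.4/√(10055708.992) = 2948.4/3171.073792 = 0.929780

0.930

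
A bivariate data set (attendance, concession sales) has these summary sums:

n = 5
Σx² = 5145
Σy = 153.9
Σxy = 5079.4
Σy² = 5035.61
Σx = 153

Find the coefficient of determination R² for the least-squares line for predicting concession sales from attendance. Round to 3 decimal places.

Sxx = Σx² − (Σx)²/n = 5145 − 4681.8 = 463.2
Sxy = Σxy − (Σx)(Σy)/n = 5079.4 − 4709.34 = 370.06
Syy = Σy² − (Σy)²/n = 5035.61 − 4737.042 = 298.568
R² = Sxy²/(Sxx·Syy) = (370.06)²/(463.2·298.568) = 0.990222

0.990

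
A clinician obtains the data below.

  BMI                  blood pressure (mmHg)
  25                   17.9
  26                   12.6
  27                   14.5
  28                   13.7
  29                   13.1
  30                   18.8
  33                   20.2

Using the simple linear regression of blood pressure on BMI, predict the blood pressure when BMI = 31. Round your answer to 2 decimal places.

n = 7, Σx = 198, Σy = 110.8, Σxy = 3160.7, Σx² = 5644
Sxx = Σx² − (Σx)²/n = 5644 − 5600.571429 = 43.428571
Sxy = Σxy − (Σx)(Σy)/n = 3160.7 − 3134.057143 = 26.642857
b = Sxy/Sxx = 26.642857/43.428571 = 0.613487
a = ȳ − b·x̄ = 15.828571 − 0.613487·28.285714 = -1.524342
ŷ(31) = a + b·31 = -1.524342 + 0.613487·31 = 17.49375

17.49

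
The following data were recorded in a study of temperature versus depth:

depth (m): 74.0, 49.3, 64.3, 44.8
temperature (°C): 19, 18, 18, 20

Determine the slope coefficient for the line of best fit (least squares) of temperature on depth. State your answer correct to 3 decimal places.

-0.020

n = 4, Σx = 232.4, Σy = 75, Σxy = 4346.8, Σx² = 14048.02
Sxx = Σx² − (Σx)²/n = 14048.02 − 13502.44 = 545.58
Sxy = Σxy − (Σx)(Σy)/n = 4346.8 − 4357.5 = -10.7
b = Sxy/Sxx = -10.7/545.58 = -0.019612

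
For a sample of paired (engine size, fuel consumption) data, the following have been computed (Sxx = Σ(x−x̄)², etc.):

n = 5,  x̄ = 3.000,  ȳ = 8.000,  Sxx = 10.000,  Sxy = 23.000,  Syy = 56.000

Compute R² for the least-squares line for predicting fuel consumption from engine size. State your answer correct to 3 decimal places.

0.945

R² = Sxy²/(Sxx·Syy) = (23)²/(10·56) = 0.944643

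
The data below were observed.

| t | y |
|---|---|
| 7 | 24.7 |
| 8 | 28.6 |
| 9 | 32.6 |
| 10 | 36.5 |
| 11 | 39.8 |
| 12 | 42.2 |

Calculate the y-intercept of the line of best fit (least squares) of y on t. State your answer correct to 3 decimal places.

0.138

n = 6, Σx = 57, Σy = 204.4, Σxy = 2004.3, Σx² = 559
Sxx = Σx² − (Σx)²/n = 559 − 541.5 = 17.5
Sxy = Σxy − (Σx)(Σy)/n = 2004.3 − 1941.8 = 62.5
b = Sxy/Sxx = 62.5/17.5 = 3.571429
a = ȳ − b·x̄ = 34.066667 − 3.571429·9.5 = 0.138095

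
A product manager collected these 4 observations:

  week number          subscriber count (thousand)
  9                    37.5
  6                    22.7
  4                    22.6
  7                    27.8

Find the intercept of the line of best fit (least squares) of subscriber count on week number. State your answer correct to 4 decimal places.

7.7500

n = 4, Σx = 26, Σy = 110.6, Σxy = 758.7, Σx² = 182
Sxx = Σx² − (Σx)²/n = 182 − 169 = 13
Sxy = Σxy − (Σx)(Σy)/n = 758.7 − 718.9 = 39.8
b = Sxy/Sxx = 39.8/13 = 3.061538
a = ȳ − b·x̄ = 27.65 − 3.061538·6.5 = 7.75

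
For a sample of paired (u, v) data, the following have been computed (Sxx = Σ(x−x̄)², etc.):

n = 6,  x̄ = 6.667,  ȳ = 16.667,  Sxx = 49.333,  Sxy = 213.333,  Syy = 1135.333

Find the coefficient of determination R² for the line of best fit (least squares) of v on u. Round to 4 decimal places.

0.8126

R² = Sxy²/(Sxx·Syy) = (213.333)²/(49.333·1135.333) = 0.812560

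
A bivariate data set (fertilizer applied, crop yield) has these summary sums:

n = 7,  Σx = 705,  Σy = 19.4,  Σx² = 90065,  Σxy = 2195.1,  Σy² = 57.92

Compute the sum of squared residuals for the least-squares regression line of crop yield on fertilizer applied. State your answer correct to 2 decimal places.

Sxx = Σx² − (Σx)²/n = 90065 − 71003.571429 = 19061.428571
Sxy = Σxy − (Σx)(Σy)/n = 2195.1 − 1953.857143 = 241.242857
Syy = Σy² − (Σy)²/n = 57.92 − 53.765714 = 4.154286
b = Sxy/Sxx = 241.242857/19061.428571 = 0.012656
SSE = Syy − b·Sxy = 4.154286 − 0.012656·241.242857 = 1.101098

1.10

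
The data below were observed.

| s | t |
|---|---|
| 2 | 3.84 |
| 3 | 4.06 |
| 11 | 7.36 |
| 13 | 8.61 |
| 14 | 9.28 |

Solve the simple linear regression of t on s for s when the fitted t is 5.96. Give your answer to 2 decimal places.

7.10

n = 5, Σx = 43, Σy = 33.15, Σxy = 342.67, Σx² = 499
Sxx = Σx² − (Σx)²/n = 499 − 369.8 = 129.2
Sxy = Σxy − (Σx)(Σy)/n = 342.67 − 285.09 = 57.58
b = Sxy/Sxx = 57.58/129.2 = 0.445666
a = ȳ − b·x̄ = 6.63 − 0.445666·8.6 = 2.797276
Set a + b·x = 5.96: x = (5.96 − 2.797276) / 0.445666 = 7.096631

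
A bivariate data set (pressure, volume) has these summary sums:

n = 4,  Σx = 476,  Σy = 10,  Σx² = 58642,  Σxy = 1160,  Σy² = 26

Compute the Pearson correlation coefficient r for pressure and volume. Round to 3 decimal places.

Sxx = Σx² − (Σx)²/n = 58642 − 56644 = 1998
Sxy = Σxy − (Σx)(Σy)/n = 1160 − 1190 = -30
Syy = Σy² − (Σy)²/n = 26 − 25 = 1
r = Sxy/√(Sxx·Syy) = -30/√(1998) = -30/44.698993 = -0.671156

-0.671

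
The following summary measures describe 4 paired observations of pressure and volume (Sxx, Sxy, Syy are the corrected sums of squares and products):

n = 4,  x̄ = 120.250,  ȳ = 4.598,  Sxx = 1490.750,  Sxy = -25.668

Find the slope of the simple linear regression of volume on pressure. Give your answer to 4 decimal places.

b = Sxy/Sxx = -25.668/1490.75 = -0.017218

-0.0172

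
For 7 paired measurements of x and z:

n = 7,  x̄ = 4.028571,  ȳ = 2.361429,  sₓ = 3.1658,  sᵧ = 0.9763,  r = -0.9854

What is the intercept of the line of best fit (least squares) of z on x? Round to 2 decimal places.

3.59

b = r · sᵧ/sₓ = -0.9854 · 0.9763/3.1658 = -0.303887
a = ȳ − b·x̄ = 2.361429 − (-0.303887)·4.028571 = 3.585660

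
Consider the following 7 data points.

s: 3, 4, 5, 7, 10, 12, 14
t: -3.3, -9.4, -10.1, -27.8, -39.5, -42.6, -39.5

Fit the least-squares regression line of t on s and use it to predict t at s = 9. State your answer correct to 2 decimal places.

n = 7, Σx = 55, Σy = -172.2, Σxy = -1751.8, Σx² = 539
Sxx = Σx² − (Σx)²/n = 539 − 432.142857 = 106.857143
Sxy = Σxy − (Σx)(Σy)/n = -1751.8 − (-1353) = -398.8
b = Sxy/Sxx = -398.8/106.857143 = -3.732086
a = ȳ − b·x̄ = -24.6 − (-3.732086)·7.857143 = 4.723529
ŷ(9) = a + b·9 = 4.723529 + (-3.732086)·9 = -28.865241

-28.87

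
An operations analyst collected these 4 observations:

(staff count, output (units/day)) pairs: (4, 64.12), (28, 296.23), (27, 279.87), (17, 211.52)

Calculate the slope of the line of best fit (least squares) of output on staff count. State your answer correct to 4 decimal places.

n = 4, Σx = 76, Σy = 851.74, Σxy = 19703.25, Σx² = 1818
Sxx = Σx² − (Σx)²/n = 1818 − 1444 = 374
Sxy = Σxy − (Σx)(Σy)/n = 19703.25 − 16183.06 = 3520.19
b = Sxy/Sxx = 3520.19/374 = 9.412273

9.4123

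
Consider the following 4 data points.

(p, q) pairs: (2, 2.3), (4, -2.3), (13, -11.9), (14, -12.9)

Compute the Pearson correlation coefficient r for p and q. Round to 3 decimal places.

-0.992

n = 4, Σx = 33, Σy = -24.8, Σxy = -339.9, Σx² = 385, Σy² = 318.6
Sxx = Σx² − (Σx)²/n = 385 − 272.25 = 112.75
Sxy = Σxy − (Σx)(Σy)/n = -339.9 − (-204.6) = -135.3
Syy = Σy² − (Σy)²/n = 318.6 − 153.76 = 164.84
r = Sxy/√(Sxx·Syy) = -135.3/√(18585.71) = -135.3/136.329417 = -0.992449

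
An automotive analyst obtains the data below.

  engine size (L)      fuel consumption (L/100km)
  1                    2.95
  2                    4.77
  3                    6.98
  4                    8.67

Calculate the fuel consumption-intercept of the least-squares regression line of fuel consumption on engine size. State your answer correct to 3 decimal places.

1.000

n = 4, Σx = 10, Σy = 23.37, Σxy = 68.11, Σx² = 30
Sxx = Σx² − (Σx)²/n = 30 − 25 = 5
Sxy = Σxy − (Σx)(Σy)/n = 68.11 − 58.425 = 9.685
b = Sxy/Sxx = 9.685/5 = 1.937
a = ȳ − b·x̄ = 5.8425 − 1.937·2.5 = 1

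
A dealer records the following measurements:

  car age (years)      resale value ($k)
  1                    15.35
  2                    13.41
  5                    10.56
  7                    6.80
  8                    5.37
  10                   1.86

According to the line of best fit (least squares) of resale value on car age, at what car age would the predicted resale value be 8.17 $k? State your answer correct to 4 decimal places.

5.9970

n = 6, Σx = 33, Σy = 53.35, Σxy = 204.13, Σx² = 243
Sxx = Σx² − (Σx)²/n = 243 − 181.5 = 61.5
Sxy = Σxy − (Σx)(Σy)/n = 204.13 − 293.425 = -89.295
b = Sxy/Sxx = -89.295/61.5 = -1.451951
a = ȳ − b·x̄ = 8.891667 − (-1.451951)·5.5 = 16.877398
Set a + b·x = 8.17: x = (8.17 − 16.877398) / (-1.451951) = 5.997032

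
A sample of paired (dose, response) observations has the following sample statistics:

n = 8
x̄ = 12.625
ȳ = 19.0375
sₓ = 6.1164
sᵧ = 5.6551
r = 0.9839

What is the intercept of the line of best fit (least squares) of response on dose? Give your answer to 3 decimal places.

7.553

b = r · sᵧ/sₓ = 0.9839 · 5.6551/6.1164 = 0.909694
a = ȳ − b·x̄ = 19.0375 − 0.909694·12.625 = 7.552612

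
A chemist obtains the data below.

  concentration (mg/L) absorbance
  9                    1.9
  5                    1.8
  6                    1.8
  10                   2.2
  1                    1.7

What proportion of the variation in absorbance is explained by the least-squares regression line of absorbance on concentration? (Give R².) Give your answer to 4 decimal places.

0.7159

n = 5, Σx = 31, Σy = 9.4, Σxy = 60.6, Σx² = 243, Σy² = 17.82
Sxx = Σx² − (Σx)²/n = 243 − 192.2 = 50.8
Sxy = Σxy − (Σx)(Σy)/n = 60.6 − 58.28 = 2.32
Syy = Σy² − (Σy)²/n = 17.82 − 17.672 = 0.148
R² = Sxy²/(Sxx·Syy) = (2.32)²/(50.8·0.148) = 0.715897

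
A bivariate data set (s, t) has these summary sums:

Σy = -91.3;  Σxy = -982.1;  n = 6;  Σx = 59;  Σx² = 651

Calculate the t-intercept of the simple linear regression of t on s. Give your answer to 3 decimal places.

-3.512

Sxx = Σx² − (Σx)²/n = 651 − 580.166667 = 70.833333
Sxy = Σxy − (Σx)(Σy)/n = -982.1 − (-897.783333) = -84.316667
b = Sxy/Sxx = -84.316667/70.833333 = -1.190353
a = ȳ − b·x̄ = -15.216667 − (-1.190353)·9.833333 = -3.511529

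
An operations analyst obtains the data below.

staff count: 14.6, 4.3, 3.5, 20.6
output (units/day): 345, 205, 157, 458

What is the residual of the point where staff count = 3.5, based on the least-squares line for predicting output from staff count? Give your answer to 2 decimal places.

n = 4, Σx = 43, Σy = 1165, Σxy = 15902.8, Σx² = 668.26
Sxx = Σx² − (Σx)²/n = 668.26 − 462.25 = 206.01
Sxy = Σxy − (Σx)(Σy)/n = 15902.8 − 12523.75 = 3379.05
b = Sxy/Sxx = 3379.05/206.01 = 16.402359
a = ȳ − b·x̄ = 291.25 − 16.402359·10.75 = 114.924640
ŷ(3.5) = 114.924640 + 16.402359·3.5 = 172.332896
residual = y − ŷ = 157 − 172.332896 = -15.332896

-15.33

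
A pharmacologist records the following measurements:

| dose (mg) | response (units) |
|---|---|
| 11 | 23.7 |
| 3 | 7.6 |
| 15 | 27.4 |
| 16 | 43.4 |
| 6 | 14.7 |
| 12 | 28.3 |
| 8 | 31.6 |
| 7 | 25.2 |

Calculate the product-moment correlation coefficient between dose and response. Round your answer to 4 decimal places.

0.8141

n = 8, Σx = 78, Σy = 201.9, Σxy = 2245.9, Σx² = 904, Σy² = 5904.35
Sxx = Σx² − (Σx)²/n = 904 − 760.5 = 143.5
Sxy = Σxy − (Σx)(Σy)/n = 2245.9 − 1968.525 = 277.375
Syy = Σy² − (Σy)²/n = 5904.35 − 5095.45125 = 808.89875
r = Sxy/√(Sxx·Syy) = 277.375/√(116076.970625) = 277.375/340.700705 = 0.814131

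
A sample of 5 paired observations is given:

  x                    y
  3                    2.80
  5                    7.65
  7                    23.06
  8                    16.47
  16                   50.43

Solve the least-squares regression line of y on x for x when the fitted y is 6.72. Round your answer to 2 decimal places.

4.17

n = 5, Σx = 39, Σy = 100.41, Σxy = 1146.71, Σx² = 403
Sxx = Σx² − (Σx)²/n = 403 − 304.2 = 98.8
Sxy = Σxy − (Σx)(Σy)/n = 1146.71 − 783.198 = 363.512
b = Sxy/Sxx = 363.512/98.8 = 3.679271
a = ȳ − b·x̄ = 20.082 − 3.679271·7.8 = -8.616316
Set a + b·x = 6.72: x = (6.72 − (-8.616316)) / 3.679271 = 4.168303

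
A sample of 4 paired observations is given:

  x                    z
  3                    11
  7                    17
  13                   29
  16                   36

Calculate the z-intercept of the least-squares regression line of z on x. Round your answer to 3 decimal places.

4.438

n = 4, Σx = 39, Σy = 93, Σxy = 1105, Σx² = 483
Sxx = Σx² − (Σx)²/n = 483 − 380.25 = 102.75
Sxy = Σxy − (Σx)(Σy)/n = 1105 − 906.75 = 198.25
b = Sxy/Sxx = 198.25/102.75 = 1.929440
a = ȳ − b·x̄ = 23.25 − 1.929440·9.75 = 4.437956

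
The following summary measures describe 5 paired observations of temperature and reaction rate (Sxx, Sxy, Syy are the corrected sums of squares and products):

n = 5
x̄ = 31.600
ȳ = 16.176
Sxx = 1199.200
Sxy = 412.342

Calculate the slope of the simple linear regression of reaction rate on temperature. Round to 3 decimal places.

b = Sxy/Sxx = 412.342/1199.2 = 0.343848

0.344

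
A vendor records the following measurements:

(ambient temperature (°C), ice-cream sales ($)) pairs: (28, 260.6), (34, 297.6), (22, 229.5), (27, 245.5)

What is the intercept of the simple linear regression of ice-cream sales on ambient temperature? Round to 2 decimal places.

n = 4, Σx = 111, Σy = 1033.2, Σxy = 29092.7, Σx² = 3153
Sxx = Σx² − (Σx)²/n = 3153 − 3080.25 = 72.75
Sxy = Σxy − (Σx)(Σy)/n = 29092.7 − 28671.3 = 421.4
b = Sxy/Sxx = 421.4/72.75 = 5.792440
a = ȳ − b·x̄ = 258.3 − 5.792440·27.75 = 97.559794

97.56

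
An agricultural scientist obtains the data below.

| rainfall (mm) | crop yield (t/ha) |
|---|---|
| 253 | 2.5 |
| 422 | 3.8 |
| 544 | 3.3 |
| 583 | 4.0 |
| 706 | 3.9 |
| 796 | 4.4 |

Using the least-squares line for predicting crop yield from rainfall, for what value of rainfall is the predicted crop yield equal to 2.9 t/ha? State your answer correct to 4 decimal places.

295.2145

n = 6, Σx = 3304, Σy = 21.9, Σxy = 12619.1, Σx² = 2009970
Sxx = Σx² − (Σx)²/n = 2009970 − 1819402.666667 = 190567.333333
Sxy = Σxy − (Σx)(Σy)/n = 12619.1 − 12059.6 = 559.5
b = Sxy/Sxx = 559.5/190567.333333 = 0.002936
a = ȳ − b·x̄ = 3.65 − 0.002936·550.666667 = 2.033259
Set a + b·x = 2.9: x = (2.9 − 2.033259) / 0.002936 = 295.214477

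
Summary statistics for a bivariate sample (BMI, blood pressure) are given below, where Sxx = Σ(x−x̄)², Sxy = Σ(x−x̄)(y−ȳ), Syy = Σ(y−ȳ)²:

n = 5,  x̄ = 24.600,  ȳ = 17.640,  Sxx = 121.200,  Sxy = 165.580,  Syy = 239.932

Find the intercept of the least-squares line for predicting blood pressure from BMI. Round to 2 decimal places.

-15.97

b = Sxy/Sxx = 165.58/121.2 = 1.366172
a = ȳ − b·x̄ = 17.64 − 1.366172·24.6 = -15.967822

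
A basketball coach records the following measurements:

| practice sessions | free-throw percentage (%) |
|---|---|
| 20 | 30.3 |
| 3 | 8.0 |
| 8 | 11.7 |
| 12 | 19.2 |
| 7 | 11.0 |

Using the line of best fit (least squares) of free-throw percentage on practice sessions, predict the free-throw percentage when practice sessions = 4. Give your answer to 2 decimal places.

7.76

n = 5, Σx = 50, Σy = 80.2, Σxy = 1031, Σx² = 666
Sxx = Σx² − (Σx)²/n = 666 − 500 = 166
Sxy = Σxy − (Σx)(Σy)/n = 1031 − 802 = 229
b = Sxy/Sxx = 229/166 = 1.379518
a = ȳ − b·x̄ = 16.04 − 1.379518·10 = 2.244819
ŷ(4) = a + b·4 = 2.244819 + 1.379518·4 = 7.762892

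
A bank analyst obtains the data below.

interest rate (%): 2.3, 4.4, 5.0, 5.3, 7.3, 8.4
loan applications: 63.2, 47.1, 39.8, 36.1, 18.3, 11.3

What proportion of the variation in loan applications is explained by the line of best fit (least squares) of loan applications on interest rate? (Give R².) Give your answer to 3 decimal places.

0.995

n = 6, Σx = 32.7, Σy = 215.8, Σxy = 971.44, Σx² = 201.59, Σy² = 9562.48
Sxx = Σx² − (Σx)²/n = 201.59 − 178.215 = 23.375
Sxy = Σxy − (Σx)(Σy)/n = 971.44 − 1176.11 = -204.67
Syy = Σy² − (Σy)²/n = 9562.48 − 7761.606667 = 1800.873333
R² = Sxy²/(Sxx·Syy) = (-204.67)²/(23.375·1800.873333) = 0.995116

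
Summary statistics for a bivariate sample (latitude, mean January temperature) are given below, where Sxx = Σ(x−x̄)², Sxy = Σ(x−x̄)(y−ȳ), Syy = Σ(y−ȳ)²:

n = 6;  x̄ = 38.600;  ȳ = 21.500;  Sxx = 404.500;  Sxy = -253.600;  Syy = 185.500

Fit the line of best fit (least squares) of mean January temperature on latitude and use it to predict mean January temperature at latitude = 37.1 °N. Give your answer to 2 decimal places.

22.44

b = Sxy/Sxx = -253.6/404.5 = -0.626947
a = ȳ − b·x̄ = 21.5 − (-0.626947)·38.6 = 45.700148
ŷ(37.1) = a + b·37.1 = 45.700148 + (-0.626947)·37.1 = 22.440420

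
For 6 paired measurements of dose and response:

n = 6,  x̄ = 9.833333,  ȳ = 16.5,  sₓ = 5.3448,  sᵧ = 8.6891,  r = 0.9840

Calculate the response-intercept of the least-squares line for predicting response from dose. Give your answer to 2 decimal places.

b = r · sᵧ/sₓ = 0.984 · 8.6891/5.3448 = 1.599700
a = ȳ − b·x̄ = 16.5 − 1.599700·9.833333 = 0.769621

0.77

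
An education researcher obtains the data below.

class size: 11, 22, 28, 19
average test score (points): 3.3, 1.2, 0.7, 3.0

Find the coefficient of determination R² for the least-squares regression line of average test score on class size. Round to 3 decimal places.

n = 4, Σx = 80, Σy = 8.2, Σxy = 139.3, Σx² = 1750, Σy² = 21.82
Sxx = Σx² − (Σx)²/n = 1750 − 1600 = 150
Sxy = Σxy − (Σx)(Σy)/n = 139.3 − 164 = -24.7
Syy = Σy² − (Σy)²/n = 21.82 − 16.81 = 5.01
R² = Sxy²/(Sxx·Syy) = (-24.7)²/(150·5.01) = 0.811830

0.812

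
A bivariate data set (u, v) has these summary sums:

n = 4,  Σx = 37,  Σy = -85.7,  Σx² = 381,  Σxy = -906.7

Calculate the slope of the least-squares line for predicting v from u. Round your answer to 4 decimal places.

-2.9413

Sxx = Σx² − (Σx)²/n = 381 − 342.25 = 38.75
Sxy = Σxy − (Σx)(Σy)/n = -906.7 − (-792.725) = -113.975
b = Sxy/Sxx = -113.975/38.75 = -2.941290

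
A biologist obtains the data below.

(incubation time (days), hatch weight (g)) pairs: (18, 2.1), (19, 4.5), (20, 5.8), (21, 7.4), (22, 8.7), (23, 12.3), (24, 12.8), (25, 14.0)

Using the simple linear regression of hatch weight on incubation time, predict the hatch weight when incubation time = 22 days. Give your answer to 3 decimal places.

9.317

n = 8, Σx = 172, Σy = 67.6, Σxy = 1526.2, Σx² = 3740
Sxx = Σx² − (Σx)²/n = 3740 − 3698 = 42
Sxy = Σxy − (Σx)(Σy)/n = 1526.2 − 1453.4 = 72.8
b = Sxy/Sxx = 72.8/42 = 1.733333
a = ȳ − b·x̄ = 8.45 − 1.733333·21.5 = -28.816667
ŷ(22) = a + b·22 = -28.816667 + 1.733333·22 = 9.316667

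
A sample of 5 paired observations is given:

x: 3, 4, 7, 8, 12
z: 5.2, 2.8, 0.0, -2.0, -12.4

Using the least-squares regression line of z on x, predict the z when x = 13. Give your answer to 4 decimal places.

-12.8110

n = 5, Σx = 34, Σy = -6.4, Σxy = -138, Σx² = 282
Sxx = Σx² − (Σx)²/n = 282 − 231.2 = 50.8
Sxy = Σxy − (Σx)(Σy)/n = -138 − (-43.52) = -94.48
b = Sxy/Sxx = -94.48/50.8 = -1.859843
a = ȳ − b·x̄ = -1.28 − (-1.859843)·6.8 = 11.366929
ŷ(13) = a + b·13 = 11.366929 + (-1.859843)·13 = -12.811024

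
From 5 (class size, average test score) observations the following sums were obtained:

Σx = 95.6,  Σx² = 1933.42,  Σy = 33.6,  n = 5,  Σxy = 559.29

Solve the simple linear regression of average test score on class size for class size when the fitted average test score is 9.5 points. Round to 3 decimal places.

Sxx = Σx² − (Σx)²/n = 1933.42 − 1827.872 = 105.548
Sxy = Σxy − (Σx)(Σy)/n = 559.29 − 642.432 = -83.142
b = Sxy/Sxx = -83.142/105.548 = -0.787717
a = ȳ − b·x̄ = 6.72 − (-0.787717)·19.12 = 21.781157
Set a + b·x = 9.5: x = (9.5 − 21.781157) / (-0.787717) = 15.590816

15.591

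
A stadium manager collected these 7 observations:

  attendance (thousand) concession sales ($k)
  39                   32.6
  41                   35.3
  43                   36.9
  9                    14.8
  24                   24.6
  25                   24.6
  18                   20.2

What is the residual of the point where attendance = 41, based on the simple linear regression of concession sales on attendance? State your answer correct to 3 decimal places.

0.320

n = 7, Σx = 199, Σy = 189, Σxy = 6007.6, Σx² = 6657
Sxx = Σx² − (Σx)²/n = 6657 − 5657.285714 = 999.714286
Sxy = Σxy − (Σx)(Σy)/n = 6007.6 − 5373 = 634.6
b = Sxy/Sxx = 634.6/999.714286 = 0.634781
a = ȳ − b·x̄ = 27 − 0.634781·28.428571 = 8.954073
ŷ(41) = 8.954073 + 0.634781·41 = 34.980109
residual = y − ŷ = 35.3 − 34.980109 = 0.319891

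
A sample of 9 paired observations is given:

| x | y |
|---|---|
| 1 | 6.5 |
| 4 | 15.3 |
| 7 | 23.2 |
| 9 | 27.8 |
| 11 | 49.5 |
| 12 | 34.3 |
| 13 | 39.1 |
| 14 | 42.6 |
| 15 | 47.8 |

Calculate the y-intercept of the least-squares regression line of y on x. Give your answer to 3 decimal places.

n = 9, Σx = 86, Σy = 286.1, Σxy = 3258.1, Σx² = 1002
Sxx = Σx² − (Σx)²/n = 1002 − 821.777778 = 180.222222
Sxy = Σxy − (Σx)(Σy)/n = 3258.1 − 2733.844444 = 524.255556
b = Sxy/Sxx = 524.255556/180.222222 = 2.908940
a = ȳ − b·x̄ = 31.788889 − 2.908940·9.555556 = 3.992355

3.992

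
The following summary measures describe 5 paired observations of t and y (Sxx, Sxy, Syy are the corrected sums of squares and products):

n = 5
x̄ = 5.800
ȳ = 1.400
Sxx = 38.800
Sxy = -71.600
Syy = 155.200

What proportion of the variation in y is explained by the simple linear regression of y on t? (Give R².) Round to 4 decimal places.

R² = Sxy²/(Sxx·Syy) = (-71.6)²/(38.8·155.2) = 0.851339

0.8513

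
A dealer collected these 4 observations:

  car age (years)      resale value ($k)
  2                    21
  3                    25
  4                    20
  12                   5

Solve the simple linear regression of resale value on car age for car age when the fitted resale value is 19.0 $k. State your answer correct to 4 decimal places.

n = 4, Σx = 21, Σy = 71, Σxy = 257, Σx² = 173
Sxx = Σx² − (Σx)²/n = 173 − 110.25 = 62.75
Sxy = Σxy − (Σx)(Σy)/n = 257 − 372.75 = -115.75
b = Sxy/Sxx = -115.75/62.75 = -1.844622
a = ȳ − b·x̄ = 17.75 − (-1.844622)·5.25 = 27.434263
Set a + b·x = 19.0: x = (19.0 − 27.434263) / (-1.844622) = 4.572354

4.5724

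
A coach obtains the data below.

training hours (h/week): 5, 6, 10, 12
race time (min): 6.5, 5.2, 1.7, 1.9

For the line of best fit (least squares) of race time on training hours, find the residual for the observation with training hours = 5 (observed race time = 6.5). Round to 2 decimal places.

n = 4, Σx = 33, Σy = 15.3, Σxy = 103.5, Σx² = 305
Sxx = Σx² − (Σx)²/n = 305 − 272.25 = 32.75
Sxy = Σxy − (Σx)(Σy)/n = 103.5 − 126.225 = -22.725
b = Sxy/Sxx = -22.725/32.75 = -0.693893
a = ȳ − b·x̄ = 3.825 − (-0.693893)·8.25 = 9.549618
ŷ(5) = 9.549618 + (-0.693893)·5 = 6.080153
residual = y − ŷ = 6.5 − 6.080153 = 0.419847

0.42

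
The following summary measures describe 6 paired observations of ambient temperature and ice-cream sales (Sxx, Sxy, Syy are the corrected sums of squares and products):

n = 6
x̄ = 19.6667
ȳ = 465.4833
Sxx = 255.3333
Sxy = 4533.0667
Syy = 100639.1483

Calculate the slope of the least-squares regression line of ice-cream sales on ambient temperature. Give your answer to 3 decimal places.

b = Sxy/Sxx = 4533.0667/255.3333 = 17.753527

17.754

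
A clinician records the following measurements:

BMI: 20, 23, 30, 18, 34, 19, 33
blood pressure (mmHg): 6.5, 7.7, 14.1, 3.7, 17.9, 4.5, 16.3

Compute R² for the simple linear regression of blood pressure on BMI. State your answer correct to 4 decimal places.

n = 7, Σx = 177, Σy = 70.7, Σxy = 2028.7, Σx² = 4759, Σy² = 920.39
Sxx = Σx² − (Σx)²/n = 4759 − 4475.571429 = 283.428571
Sxy = Σxy − (Σx)(Σy)/n = 2028.7 − 1787.7 = 241
Syy = Σy² − (Σy)²/n = 920.39 − 714.07 = 206.32
R² = Sxy²/(Sxx·Syy) = (241)²/(283.428571·206.32) = 0.993228

0.9932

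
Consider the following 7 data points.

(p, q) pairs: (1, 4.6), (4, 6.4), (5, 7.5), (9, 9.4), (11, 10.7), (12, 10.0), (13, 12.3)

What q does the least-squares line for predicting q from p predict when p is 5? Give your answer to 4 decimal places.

7.0661

n = 7, Σx = 55, Σy = 60.9, Σxy = 549.9, Σx² = 557
Sxx = Σx² − (Σx)²/n = 557 − 432.142857 = 124.857143
Sxy = Σxy − (Σx)(Σy)/n = 549.9 − 478.5 = 71.4
b = Sxy/Sxx = 71.4/124.857143 = 0.571854
a = ȳ − b·x̄ = 8.7 − 0.571854·7.857143 = 4.206865
ŷ(5) = a + b·5 = 4.206865 + 0.571854·5 = 7.066133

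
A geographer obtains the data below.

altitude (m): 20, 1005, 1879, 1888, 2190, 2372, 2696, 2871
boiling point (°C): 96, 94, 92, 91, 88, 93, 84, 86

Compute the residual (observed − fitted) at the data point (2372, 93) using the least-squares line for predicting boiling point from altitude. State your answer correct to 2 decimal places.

n = 8, Σx = 14921, Σy = 724, Σxy = 1327752, Σx² = 34039151
Sxx = Σx² − (Σx)²/n = 34039151 − 27829530.125 = 6209620.875
Sxy = Σxy − (Σx)(Σy)/n = 1327752 − 1350350.5 = -22598.5
b = Sxy/Sxx = -22598.5/6209620.875 = -0.003639
a = ȳ − b·x̄ = 90.5 − (-0.003639)·1865.125 = 97.287697
ŷ(2372) = 97.287697 + (-0.003639)·2372 = 88.655344
residual = y − ŷ = 93 − 88.655344 = 4.344656

4.34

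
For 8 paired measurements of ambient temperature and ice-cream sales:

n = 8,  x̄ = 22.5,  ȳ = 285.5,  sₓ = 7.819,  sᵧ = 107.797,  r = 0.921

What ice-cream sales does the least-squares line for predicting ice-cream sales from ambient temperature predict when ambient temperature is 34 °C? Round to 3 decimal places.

b = r · sᵧ/sₓ = 0.921 · 107.797/7.819 = 12.697408
a = ȳ − b·x̄ = 285.5 − 12.697408·22.5 = -0.191691
ŷ(34) = a + b·34 = -0.191691 + 12.697408·34 = 431.520198

431.520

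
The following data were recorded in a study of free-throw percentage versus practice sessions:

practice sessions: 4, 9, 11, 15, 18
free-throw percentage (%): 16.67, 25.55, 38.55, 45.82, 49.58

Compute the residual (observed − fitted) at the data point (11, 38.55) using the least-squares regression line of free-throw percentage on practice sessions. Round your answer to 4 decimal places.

n = 5, Σx = 57, Σy = 176.17, Σxy = 2300.42, Σx² = 767
Sxx = Σx² − (Σx)²/n = 767 − 649.8 = 117.2
Sxy = Σxy − (Σx)(Σy)/n = 2300.42 − 2008.338 = 292.082
b = Sxy/Sxx = 292.082/117.2 = 2.492167
a = ȳ − b·x̄ = 35.234 − 2.492167·11.4 = 6.823294
ŷ(11) = 6.823294 + 2.492167·11 = 34.237133
residual = y − ŷ = 38.55 − 34.237133 = 4.312867

4.3129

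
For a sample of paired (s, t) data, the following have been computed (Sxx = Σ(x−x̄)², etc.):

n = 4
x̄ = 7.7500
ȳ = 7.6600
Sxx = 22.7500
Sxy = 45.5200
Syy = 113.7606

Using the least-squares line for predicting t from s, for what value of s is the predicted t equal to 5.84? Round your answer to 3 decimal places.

6.840

b = Sxy/Sxx = 45.52/22.75 = 2.000879
a = ȳ − b·x̄ = 7.66 − 2.000879·7.75 = -7.846813
Set a + b·x = 5.84: x = (5.84 − (-7.846813)) / 2.000879 = 6.840400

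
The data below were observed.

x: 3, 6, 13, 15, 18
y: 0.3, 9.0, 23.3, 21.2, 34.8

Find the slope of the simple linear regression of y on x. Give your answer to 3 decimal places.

n = 5, Σx = 55, Σy = 88.6, Σxy = 1302.2, Σx² = 763
Sxx = Σx² − (Σx)²/n = 763 − 605 = 158
Sxy = Σxy − (Σx)(Σy)/n = 1302.2 − 974.6 = 327.6
b = Sxy/Sxx = 327.6/158 = 2.073418

2.073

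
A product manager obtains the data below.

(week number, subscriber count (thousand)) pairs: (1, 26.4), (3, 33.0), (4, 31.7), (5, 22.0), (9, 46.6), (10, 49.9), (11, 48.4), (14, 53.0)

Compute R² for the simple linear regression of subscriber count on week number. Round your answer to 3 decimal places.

n = 8, Σx = 57, Σy = 311, Σxy = 2555, Σx² = 549, Σy² = 13087.98
Sxx = Σx² − (Σx)²/n = 549 − 406.125 = 142.875
Sxy = Σxy − (Σx)(Σy)/n = 2555 − 2215.875 = 339.125
Syy = Σy² − (Σy)²/n = 13087.98 − 12090.125 = 997.855
R² = Sxy²/(Sxx·Syy) = (339.125)²/(142.875·997.855) = 0.806670

0.807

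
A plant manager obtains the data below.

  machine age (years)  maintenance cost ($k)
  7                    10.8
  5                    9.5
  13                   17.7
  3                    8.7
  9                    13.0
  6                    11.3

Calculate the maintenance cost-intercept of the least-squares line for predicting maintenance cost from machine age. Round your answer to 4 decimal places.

5.3225

n = 6, Σx = 43, Σy = 71, Σxy = 564.1, Σx² = 369
Sxx = Σx² − (Σx)²/n = 369 − 308.166667 = 60.833333
Sxy = Σxy − (Σx)(Σy)/n = 564.1 − 508.833333 = 55.266667
b = Sxy/Sxx = 55.266667/60.833333 = 0.908493
a = ȳ − b·x̄ = 11.833333 − 0.908493·7.166667 = 5.322466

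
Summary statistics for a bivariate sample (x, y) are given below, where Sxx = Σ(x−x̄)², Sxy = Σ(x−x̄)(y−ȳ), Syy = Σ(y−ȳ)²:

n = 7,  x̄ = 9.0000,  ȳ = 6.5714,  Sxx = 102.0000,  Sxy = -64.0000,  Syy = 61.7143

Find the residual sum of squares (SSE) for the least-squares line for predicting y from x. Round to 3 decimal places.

b = Sxy/Sxx = -64/102 = -0.627451
SSE = Syy − b·Sxy = 61.7143 − (-0.627451)·(-64) = 21.557437

21.557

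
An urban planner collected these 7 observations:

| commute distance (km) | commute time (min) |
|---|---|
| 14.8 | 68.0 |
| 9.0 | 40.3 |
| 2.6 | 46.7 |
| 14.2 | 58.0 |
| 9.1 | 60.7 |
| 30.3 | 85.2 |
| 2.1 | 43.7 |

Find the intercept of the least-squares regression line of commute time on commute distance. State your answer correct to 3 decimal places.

n = 7, Σx = 82.1, Σy = 402.6, Σxy = 5539.82, Σx² = 1513.75
Sxx = Σx² − (Σx)²/n = 1513.75 − 962.915714 = 550.834286
Sxy = Σxy − (Σx)(Σy)/n = 5539.82 − 4721.922857 = 817.897143
b = Sxy/Sxx = 817.897143/550.834286 = 1.484833
a = ȳ − b·x̄ = 57.514286 − 1.484833·11.728571 = 40.099311

40.099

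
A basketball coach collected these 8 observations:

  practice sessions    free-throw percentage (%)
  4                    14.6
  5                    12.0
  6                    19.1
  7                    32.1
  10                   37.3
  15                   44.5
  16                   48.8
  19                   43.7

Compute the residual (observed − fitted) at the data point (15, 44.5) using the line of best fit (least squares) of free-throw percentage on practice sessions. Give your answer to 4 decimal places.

n = 8, Σx = 82, Σy = 252.1, Σxy = 3109.3, Σx² = 1068
Sxx = Σx² − (Σx)²/n = 1068 − 840.5 = 227.5
Sxy = Σxy − (Σx)(Σy)/n = 3109.3 − 2584.025 = 525.275
b = Sxy/Sxx = 525.275/227.5 = 2.308901
a = ȳ − b·x̄ = 31.5125 − 2.308901·10.25 = 7.846264
ŷ(15) = 7.846264 + 2.308901·15 = 42.479780
residual = y − ŷ = 44.5 − 42.479780 = 2.020220

2.0202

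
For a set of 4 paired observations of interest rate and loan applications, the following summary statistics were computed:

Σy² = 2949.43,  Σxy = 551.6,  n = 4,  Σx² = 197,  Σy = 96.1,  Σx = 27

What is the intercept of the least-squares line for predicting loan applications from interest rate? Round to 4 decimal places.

Sxx = Σx² − (Σx)²/n = 197 − 182.25 = 14.75
Sxy = Σxy − (Σx)(Σy)/n = 551.6 − 648.675 = -97.075
b = Sxy/Sxx = -97.075/14.75 = -6.581356
a = ȳ − b·x̄ = 24.025 − (-6.581356)·6.75 = 68.449153

68.4492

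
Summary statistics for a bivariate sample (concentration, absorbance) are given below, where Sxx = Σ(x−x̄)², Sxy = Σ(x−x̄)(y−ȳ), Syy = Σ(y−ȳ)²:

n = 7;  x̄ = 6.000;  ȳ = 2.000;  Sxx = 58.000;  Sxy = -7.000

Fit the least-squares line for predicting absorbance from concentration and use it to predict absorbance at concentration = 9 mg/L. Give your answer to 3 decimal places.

b = Sxy/Sxx = -7/58 = -0.120690
a = ȳ − b·x̄ = 2 − (-0.120690)·6 = 2.724138
ŷ(9) = a + b·9 = 2.724138 + (-0.120690)·9 = 1.637931

1.638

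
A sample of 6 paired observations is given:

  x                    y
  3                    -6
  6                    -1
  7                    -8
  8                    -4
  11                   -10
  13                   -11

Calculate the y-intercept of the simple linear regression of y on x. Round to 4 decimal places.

n = 6, Σx = 48, Σy = -40, Σxy = -365, Σx² = 448
Sxx = Σx² − (Σx)²/n = 448 − 384 = 64
Sxy = Σxy − (Σx)(Σy)/n = -365 − (-320) = -45
b = Sxy/Sxx = -45/64 = -0.703125
a = ȳ − b·x̄ = -6.666667 − (-0.703125)·8 = -1.041667

-1.0417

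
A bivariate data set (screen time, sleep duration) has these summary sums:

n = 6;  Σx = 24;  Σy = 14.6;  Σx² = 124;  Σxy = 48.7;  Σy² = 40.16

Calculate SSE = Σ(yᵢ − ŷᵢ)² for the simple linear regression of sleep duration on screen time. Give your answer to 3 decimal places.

Sxx = Σx² − (Σx)²/n = 124 − 96 = 28
Sxy = Σxy − (Σx)(Σy)/n = 48.7 − 58.4 = -9.7
Syy = Σy² − (Σy)²/n = 40.16 − 35.526667 = 4.633333
b = Sxy/Sxx = -9.7/28 = -0.346429
SSE = Syy − b·Sxy = 4.633333 − (-0.346429)·(-9.7) = 1.272976

1.273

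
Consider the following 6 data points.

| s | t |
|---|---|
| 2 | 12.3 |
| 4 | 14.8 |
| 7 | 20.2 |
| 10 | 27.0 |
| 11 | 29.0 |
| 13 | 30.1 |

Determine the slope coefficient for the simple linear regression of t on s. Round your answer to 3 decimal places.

n = 6, Σx = 47, Σy = 133.4, Σxy = 1205.5, Σx² = 459
Sxx = Σx² − (Σx)²/n = 459 − 368.166667 = 90.833333
Sxy = Σxy − (Σx)(Σy)/n = 1205.5 − 1044.966667 = 160.533333
b = Sxy/Sxx = 160.533333/90.833333 = 1.767339

1.767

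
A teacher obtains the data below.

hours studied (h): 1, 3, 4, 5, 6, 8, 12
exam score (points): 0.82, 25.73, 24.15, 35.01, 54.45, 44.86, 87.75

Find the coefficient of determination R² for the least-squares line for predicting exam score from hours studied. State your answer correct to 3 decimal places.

0.920

n = 7, Σx = 39, Σy = 272.77, Σxy = 2088.24, Σx² = 295, Σy² = 15148.9125
Sxx = Σx² − (Σx)²/n = 295 − 217.285714 = 77.714286
Sxy = Σxy − (Σx)(Σy)/n = 2088.24 − 1519.718571 = 568.521429
Syy = Σy² − (Σy)²/n = 15148.9125 − 10629.067557 = 4519.844943
R² = Sxy²/(Sxx·Syy) = (568.521429)²/(77.714286·4519.844943) = 0.920173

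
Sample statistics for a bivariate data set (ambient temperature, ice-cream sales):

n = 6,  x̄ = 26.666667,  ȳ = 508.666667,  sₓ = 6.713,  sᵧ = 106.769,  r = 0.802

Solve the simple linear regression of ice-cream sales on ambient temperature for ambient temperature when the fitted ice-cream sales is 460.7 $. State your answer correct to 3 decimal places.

22.906

b = r · sᵧ/sₓ = 0.802 · 106.769/6.713 = 12.755659
a = ȳ − b·x̄ = 508.666667 − 12.755659·26.666667 = 168.515760
Set a + b·x = 460.7: x = (460.7 − 168.515760) / 12.755659 = 22.906244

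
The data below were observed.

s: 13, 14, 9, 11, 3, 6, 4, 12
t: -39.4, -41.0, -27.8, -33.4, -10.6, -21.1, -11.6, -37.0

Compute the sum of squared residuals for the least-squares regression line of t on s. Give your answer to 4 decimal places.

n = 8, Σx = 72, Σy = -221.9, Σxy = -2352.6, Σx² = 772, Σy² = 7182.89
Sxx = Σx² − (Σx)²/n = 772 − 648 = 124
Sxy = Σxy − (Σx)(Σy)/n = -2352.6 − (-1997.1) = -355.5
Syy = Σy² − (Σy)²/n = 7182.89 − 6154.95125 = 1027.93875
b = Sxy/Sxx = -355.5/124 = -2.866935
SSE = Syy − b·Sxy = 1027.93875 − (-2.866935)·(-355.5) = 8.743185

8.7432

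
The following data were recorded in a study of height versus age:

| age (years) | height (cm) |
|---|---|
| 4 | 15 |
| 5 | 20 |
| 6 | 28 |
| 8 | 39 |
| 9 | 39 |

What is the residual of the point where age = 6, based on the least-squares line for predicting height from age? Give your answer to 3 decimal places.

n = 5, Σx = 32, Σy = 141, Σxy = 991, Σx² = 222
Sxx = Σx² − (Σx)²/n = 222 − 204.8 = 17.2
Sxy = Σxy − (Σx)(Σy)/n = 991 − 902.4 = 88.6
b = Sxy/Sxx = 88.6/17.2 = 5.151163
a = ȳ − b·x̄ = 28.2 − 5.151163·6.4 = -4.767442
ŷ(6) = -4.767442 + 5.151163·6 = 26.139535
residual = y − ŷ = 28 − 26.139535 = 1.860465

1.860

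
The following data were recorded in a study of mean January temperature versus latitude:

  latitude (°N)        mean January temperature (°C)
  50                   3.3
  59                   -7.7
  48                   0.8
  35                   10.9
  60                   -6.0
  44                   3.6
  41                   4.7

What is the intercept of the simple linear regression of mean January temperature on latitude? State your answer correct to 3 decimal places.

33.968

n = 7, Σx = 337, Σy = 9.6, Σxy = 121.7, Σx² = 16727
Sxx = Σx² − (Σx)²/n = 16727 − 16224.142857 = 502.857143
Sxy = Σxy − (Σx)(Σy)/n = 121.7 − 462.171429 = -340.471429
b = Sxy/Sxx = -340.471429/502.857143 = -0.677074
a = ȳ − b·x̄ = 1.371429 − (-0.677074)·48.142857 = 33.967699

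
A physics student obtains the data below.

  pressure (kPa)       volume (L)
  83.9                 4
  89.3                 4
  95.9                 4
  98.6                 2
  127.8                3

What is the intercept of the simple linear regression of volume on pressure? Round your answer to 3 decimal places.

n = 5, Σx = 495.5, Σy = 17, Σxy = 1657, Σx² = 50265.31
Sxx = Σx² − (Σx)²/n = 50265.31 − 49104.05 = 1161.26
Sxy = Σxy − (Σx)(Σy)/n = 1657 − 1684.7 = -27.7
b = Sxy/Sxx = -27.7/1161.26 = -0.023853
a = ȳ − b·x̄ = 3.4 − (-0.023853)·99.1 = 5.763872

5.764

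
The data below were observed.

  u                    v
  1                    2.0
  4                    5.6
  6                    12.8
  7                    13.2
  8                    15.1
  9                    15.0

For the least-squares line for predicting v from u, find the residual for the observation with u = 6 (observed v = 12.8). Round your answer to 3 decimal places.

1.881

n = 6, Σx = 35, Σy = 63.7, Σxy = 449.4, Σx² = 247
Sxx = Σx² − (Σx)²/n = 247 − 204.166667 = 42.833333
Sxy = Σxy − (Σx)(Σy)/n = 449.4 − 371.583333 = 77.816667
b = Sxy/Sxx = 77.816667/42.833333 = 1.816732
a = ȳ − b·x̄ = 10.616667 − 1.816732·5.833333 = 0.019066
ŷ(6) = 0.019066 + 1.816732·6 = 10.919455
residual = y − ŷ = 12.8 − 10.919455 = 1.880545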